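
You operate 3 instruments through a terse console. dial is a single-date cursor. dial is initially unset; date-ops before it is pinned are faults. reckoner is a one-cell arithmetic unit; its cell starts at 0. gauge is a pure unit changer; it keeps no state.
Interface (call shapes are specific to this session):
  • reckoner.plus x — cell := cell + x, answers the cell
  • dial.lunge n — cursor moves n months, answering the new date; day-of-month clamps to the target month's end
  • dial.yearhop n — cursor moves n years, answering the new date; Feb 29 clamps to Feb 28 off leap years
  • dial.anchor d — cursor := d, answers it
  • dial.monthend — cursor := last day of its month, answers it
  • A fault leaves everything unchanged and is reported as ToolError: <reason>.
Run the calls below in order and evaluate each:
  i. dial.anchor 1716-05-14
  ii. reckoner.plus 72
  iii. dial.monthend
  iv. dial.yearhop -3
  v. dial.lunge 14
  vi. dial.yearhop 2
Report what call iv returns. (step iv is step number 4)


# anchor(1716-05-14) -> 1716-05-14
# plus(72) -> 72
# monthend() -> 1716-05-31
# yearhop(-3) -> 1713-05-31
# lunge(14) -> 1714-07-31
# yearhop(2) -> 1716-07-31

Answer: 1713-05-31


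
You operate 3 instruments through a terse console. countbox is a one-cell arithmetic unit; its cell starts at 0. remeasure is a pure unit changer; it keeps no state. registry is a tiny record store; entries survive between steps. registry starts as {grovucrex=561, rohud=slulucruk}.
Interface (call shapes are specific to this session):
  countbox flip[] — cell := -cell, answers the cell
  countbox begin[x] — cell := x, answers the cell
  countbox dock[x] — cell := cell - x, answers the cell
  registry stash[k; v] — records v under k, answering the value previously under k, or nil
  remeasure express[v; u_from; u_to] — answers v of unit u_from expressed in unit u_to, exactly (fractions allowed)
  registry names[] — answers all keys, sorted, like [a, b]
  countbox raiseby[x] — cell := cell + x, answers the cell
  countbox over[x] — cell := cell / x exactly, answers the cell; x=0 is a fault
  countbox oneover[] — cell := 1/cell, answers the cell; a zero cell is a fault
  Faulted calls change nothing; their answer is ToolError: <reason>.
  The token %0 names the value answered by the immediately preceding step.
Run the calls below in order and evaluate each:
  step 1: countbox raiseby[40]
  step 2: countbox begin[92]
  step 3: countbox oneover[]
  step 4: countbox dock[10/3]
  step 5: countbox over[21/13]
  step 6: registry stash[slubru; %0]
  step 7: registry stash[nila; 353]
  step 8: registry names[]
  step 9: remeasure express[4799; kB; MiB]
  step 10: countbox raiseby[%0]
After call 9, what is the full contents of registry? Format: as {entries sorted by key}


>>> countbox raiseby 40
[out] 40
>>> countbox begin 92
[out] 92
>>> countbox oneover
[out] 1/92
>>> countbox dock 10/3
[out] -917/276
>>> countbox over 21/13
[out] -1703/828
>>> registry stash slubru %0
[out] nil
>>> registry stash nila 353
[out] nil
>>> registry names
[out] [grovucrex, nila, rohud, slubru]
>>> remeasure express 4799 kB MiB
[out] 599875/131072
>>> countbox raiseby %0
[out] 68370221/27131904

Answer: {grovucrex=561, nila=353, rohud=slulucruk, slubru=-1703/828}


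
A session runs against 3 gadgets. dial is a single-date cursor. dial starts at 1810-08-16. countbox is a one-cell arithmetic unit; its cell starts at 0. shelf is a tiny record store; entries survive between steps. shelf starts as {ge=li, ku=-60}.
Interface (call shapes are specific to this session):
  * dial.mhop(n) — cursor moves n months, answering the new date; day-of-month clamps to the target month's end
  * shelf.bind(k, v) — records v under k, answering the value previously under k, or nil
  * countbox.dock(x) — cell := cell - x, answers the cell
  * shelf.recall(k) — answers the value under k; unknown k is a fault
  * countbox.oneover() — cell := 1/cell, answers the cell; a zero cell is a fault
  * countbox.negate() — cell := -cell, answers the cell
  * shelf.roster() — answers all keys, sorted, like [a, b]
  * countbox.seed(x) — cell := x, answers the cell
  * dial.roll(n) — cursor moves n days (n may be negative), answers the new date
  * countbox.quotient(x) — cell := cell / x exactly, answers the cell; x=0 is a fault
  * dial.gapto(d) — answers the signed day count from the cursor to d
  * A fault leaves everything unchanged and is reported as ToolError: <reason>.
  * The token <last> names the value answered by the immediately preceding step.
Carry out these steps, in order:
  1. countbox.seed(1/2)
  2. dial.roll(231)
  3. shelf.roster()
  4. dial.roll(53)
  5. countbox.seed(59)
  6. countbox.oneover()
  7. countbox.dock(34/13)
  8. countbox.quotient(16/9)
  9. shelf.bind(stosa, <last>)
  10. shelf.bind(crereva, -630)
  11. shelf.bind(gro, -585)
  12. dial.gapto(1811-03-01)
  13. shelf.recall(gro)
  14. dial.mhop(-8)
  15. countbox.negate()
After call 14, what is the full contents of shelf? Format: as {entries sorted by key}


-> countbox.seed(x: 1/2)
<- 1/2
-> dial.roll(n: 231)
<- 1811-04-04
-> shelf.roster()
<- [ge, ku]
-> dial.roll(n: 53)
<- 1811-05-27
-> countbox.seed(x: 59)
<- 59
-> countbox.oneover()
<- 1/59
-> countbox.dock(x: 34/13)
<- -1993/767
-> countbox.quotient(x: 16/9)
<- -17937/12272
-> shelf.bind(k: stosa, v: <last>)
<- nil
-> shelf.bind(k: crereva, v: -630)
<- nil
-> shelf.bind(k: gro, v: -585)
<- nil
-> dial.gapto(d: 1811-03-01)
<- -87
-> shelf.recall(k: gro)
<- -585
-> dial.mhop(n: -8)
<- 1810-09-27
-> countbox.negate()
<- 17937/12272

Answer: {crereva=-630, ge=li, gro=-585, ku=-60, stosa=-17937/12272}


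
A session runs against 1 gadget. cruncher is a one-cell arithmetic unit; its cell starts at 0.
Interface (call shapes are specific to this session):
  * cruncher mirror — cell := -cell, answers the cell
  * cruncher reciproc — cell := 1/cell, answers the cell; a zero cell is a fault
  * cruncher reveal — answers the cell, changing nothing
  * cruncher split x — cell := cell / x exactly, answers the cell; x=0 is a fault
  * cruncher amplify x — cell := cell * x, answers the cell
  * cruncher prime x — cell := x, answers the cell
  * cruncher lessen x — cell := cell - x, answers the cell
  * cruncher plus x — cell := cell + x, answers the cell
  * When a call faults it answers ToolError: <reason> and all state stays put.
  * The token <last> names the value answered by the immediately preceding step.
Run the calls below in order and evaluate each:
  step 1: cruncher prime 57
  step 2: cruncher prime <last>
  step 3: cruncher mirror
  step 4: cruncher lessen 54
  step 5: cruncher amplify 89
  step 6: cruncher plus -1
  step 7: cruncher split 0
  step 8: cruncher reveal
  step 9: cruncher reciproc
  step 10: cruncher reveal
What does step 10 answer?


·→ cruncher prime(x→57)
·← 57
·→ cruncher prime(x→<last>)
·← 57
·→ cruncher mirror()
·← -57
·→ cruncher lessen(x→54)
·← -111
·→ cruncher amplify(x→89)
·← -9879
·→ cruncher plus(x→-1)
·← -9880
·→ cruncher split(x→0)
·← ToolError: division by zero
·→ cruncher reveal()
·← -9880
·→ cruncher reciproc()
·← -1/9880
·→ cruncher reveal()
·← -1/9880

Answer: -1/9880


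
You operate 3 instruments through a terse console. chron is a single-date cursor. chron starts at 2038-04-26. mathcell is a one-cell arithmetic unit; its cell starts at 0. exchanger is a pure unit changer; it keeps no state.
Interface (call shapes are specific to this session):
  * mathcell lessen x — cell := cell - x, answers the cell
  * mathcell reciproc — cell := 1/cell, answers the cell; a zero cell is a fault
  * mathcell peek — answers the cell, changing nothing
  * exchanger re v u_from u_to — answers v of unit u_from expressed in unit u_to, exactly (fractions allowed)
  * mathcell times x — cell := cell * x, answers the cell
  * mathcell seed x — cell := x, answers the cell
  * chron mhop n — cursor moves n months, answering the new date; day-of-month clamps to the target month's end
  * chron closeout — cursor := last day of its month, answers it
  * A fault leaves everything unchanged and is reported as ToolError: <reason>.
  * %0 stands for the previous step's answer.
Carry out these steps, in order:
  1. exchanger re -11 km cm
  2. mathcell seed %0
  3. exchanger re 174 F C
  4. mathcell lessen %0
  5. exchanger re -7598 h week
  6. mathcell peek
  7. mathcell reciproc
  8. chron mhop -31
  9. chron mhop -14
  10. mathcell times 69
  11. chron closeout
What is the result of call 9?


Invoking exchanger re(v='-11', u_from='km', u_to='cm'): -1100000.
I invoke mathcell seed(x='%0'), and observe -1100000.
Invoking exchanger re(v='174', u_from='F', u_to='C'): 710/9.
Calling mathcell lessen(x='%0'), yielding -9900710/9.
I call exchanger re(v='-7598', u_from='h', u_to='week'), which returns -3799/84.
Next I call mathcell peek, and observe -9900710/9.
Next I call mathcell reciproc, giving -9/9900710.
I use chron mhop(n='-31'), and observe 2035-09-26.
I run chron mhop(n='-14'), giving 2034-07-26.
Calling mathcell times(x='69'), — result: -621/9900710.
I invoke chron closeout, giving 2034-07-31.

Answer: 2034-07-26


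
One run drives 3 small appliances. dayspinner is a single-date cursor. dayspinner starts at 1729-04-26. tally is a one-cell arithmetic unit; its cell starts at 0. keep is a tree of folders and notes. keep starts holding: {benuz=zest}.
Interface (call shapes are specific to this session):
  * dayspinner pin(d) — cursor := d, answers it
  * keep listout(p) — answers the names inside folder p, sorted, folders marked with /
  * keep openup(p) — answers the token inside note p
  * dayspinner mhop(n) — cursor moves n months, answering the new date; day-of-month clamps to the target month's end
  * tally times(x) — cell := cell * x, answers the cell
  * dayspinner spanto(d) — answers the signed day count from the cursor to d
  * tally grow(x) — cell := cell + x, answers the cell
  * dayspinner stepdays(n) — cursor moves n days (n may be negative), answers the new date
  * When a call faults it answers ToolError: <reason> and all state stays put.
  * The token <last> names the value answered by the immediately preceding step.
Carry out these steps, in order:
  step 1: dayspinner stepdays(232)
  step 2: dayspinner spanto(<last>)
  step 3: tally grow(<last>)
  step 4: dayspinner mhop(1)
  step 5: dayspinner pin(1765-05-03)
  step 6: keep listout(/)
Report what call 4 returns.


·→ dayspinner stepdays(n=232)
·← 1729-12-14
·→ dayspinner spanto(d=<last>)
·← 0
·→ tally grow(x=<last>)
·← 0
·→ dayspinner mhop(n=1)
·← 1730-01-14
·→ dayspinner pin(d=1765-05-03)
·← 1765-05-03
·→ keep listout(p=/)
·← [benuz]

Answer: 1730-01-14


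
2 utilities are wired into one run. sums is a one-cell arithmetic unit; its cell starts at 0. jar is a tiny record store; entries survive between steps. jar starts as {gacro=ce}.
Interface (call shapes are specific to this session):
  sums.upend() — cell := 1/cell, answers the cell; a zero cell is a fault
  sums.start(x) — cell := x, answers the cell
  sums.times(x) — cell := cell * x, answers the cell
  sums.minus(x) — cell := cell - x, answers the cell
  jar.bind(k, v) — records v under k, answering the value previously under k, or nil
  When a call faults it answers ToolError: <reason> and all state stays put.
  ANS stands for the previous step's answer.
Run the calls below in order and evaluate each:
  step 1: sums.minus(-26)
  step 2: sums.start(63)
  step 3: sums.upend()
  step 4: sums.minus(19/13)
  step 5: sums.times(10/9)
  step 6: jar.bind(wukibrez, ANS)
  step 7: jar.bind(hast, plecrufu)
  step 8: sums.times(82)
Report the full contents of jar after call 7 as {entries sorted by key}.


Answer: {gacro=ce, hast=plecrufu, wukibrez=-11840/7371}

Derivation:
Do: sums.minus[x=-26]
See: 26
Do: sums.start[x=63]
See: 63
Do: sums.upend[]
See: 1/63
Do: sums.minus[x=19/13]
See: -1184/819
Do: sums.times[x=10/9]
See: -11840/7371
Do: jar.bind[k=wukibrez; v=ANS]
See: nil
Do: jar.bind[k=hast; v=plecrufu]
See: nil
Do: sums.times[x=82]
See: -970880/7371


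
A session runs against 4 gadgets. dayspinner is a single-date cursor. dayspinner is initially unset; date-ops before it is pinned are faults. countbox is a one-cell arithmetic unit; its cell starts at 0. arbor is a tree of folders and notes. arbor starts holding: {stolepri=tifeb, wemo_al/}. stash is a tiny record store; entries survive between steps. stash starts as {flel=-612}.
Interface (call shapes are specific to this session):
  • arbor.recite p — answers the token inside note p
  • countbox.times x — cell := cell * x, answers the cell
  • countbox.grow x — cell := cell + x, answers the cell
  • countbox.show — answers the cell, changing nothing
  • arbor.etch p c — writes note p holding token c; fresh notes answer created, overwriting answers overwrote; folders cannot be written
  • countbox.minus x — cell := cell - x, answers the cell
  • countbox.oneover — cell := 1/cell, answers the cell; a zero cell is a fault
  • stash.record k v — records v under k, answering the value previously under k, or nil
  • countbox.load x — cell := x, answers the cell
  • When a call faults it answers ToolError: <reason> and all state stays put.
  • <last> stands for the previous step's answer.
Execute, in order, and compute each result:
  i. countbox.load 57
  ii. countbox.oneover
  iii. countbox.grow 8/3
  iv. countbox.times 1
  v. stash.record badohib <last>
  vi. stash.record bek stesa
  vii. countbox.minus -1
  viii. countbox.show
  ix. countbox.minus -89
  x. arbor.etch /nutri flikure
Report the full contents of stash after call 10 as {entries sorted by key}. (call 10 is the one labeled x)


Act: countbox.load[x: 57]
Obs: 57
Act: countbox.oneover[]
Obs: 1/57
Act: countbox.grow[x: 8/3]
Obs: 51/19
Act: countbox.times[x: 1]
Obs: 51/19
Act: stash.record[k: badohib; v: <last>]
Obs: nil
Act: stash.record[k: bek; v: stesa]
Obs: nil
Act: countbox.minus[x: -1]
Obs: 70/19
Act: countbox.show[]
Obs: 70/19
Act: countbox.minus[x: -89]
Obs: 1761/19
Act: arbor.etch[p: /nutri; c: flikure]
Obs: created

Answer: {badohib=51/19, bek=stesa, flel=-612}


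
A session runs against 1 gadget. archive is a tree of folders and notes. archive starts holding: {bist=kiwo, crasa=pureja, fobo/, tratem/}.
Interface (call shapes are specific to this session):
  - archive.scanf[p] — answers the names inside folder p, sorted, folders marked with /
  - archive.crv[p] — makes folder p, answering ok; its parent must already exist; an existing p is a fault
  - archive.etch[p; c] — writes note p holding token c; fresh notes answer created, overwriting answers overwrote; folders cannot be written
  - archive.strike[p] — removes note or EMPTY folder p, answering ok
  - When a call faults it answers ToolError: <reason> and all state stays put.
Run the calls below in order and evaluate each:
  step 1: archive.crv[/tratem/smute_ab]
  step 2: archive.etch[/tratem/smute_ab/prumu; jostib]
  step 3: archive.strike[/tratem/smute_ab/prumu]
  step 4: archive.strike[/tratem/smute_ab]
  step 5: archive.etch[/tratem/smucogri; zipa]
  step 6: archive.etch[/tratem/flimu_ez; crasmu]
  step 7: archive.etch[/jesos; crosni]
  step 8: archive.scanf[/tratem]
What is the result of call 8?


Calling archive.crv using p='/tratem/smute_ab', and get ok.
Invoking archive.etch using p='/tratem/smute_ab/prumu', c='jostib': created.
Next I call archive.strike using p='/tratem/smute_ab/prumu', and get ok.
Calling archive.strike using p='/tratem/smute_ab', and observe ok.
Using archive.etch using p='/tratem/smucogri', c='zipa', and observe created.
Then archive.etch using p='/tratem/flimu_ez', c='crasmu', and observe created.
I run archive.etch using p='/jesos', c='crosni', yielding created.
Now I run archive.scanf using p='/tratem', → [flimu_ez, smucogri].

Answer: [flimu_ez, smucogri]


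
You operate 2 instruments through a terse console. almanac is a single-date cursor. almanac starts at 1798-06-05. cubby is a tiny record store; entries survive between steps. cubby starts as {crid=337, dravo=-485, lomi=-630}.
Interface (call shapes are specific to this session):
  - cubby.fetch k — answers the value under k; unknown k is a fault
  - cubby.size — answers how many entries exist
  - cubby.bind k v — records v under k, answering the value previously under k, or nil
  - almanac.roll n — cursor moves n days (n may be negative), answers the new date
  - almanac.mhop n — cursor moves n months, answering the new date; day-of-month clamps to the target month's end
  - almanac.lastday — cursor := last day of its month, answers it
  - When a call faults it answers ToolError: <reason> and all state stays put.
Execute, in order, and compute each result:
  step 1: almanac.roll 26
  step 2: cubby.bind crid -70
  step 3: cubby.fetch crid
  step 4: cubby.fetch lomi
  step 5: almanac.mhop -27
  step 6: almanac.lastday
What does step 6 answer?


Answer: 1796-04-30

Derivation:
Next I call almanac.roll using 26, and get 1798-07-01.
I run cubby.bind using crid, -70, → 337.
I run cubby.fetch using crid, and observe -70.
I invoke cubby.fetch using lomi, — result: -630.
Next I call almanac.mhop using -27, yielding 1796-04-01.
Using almanac.lastday(), and observe 1796-04-30.


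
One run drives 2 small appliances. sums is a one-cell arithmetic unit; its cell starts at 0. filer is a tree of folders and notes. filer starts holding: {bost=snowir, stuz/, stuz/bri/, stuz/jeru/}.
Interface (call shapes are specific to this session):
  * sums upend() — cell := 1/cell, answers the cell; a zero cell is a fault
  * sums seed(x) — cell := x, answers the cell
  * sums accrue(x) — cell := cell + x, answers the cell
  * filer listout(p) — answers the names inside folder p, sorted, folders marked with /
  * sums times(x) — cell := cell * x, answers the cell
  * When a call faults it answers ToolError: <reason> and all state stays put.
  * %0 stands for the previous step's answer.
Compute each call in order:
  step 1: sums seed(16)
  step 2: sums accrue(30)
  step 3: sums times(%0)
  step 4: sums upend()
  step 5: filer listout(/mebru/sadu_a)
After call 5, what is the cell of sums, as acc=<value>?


Answer: acc=1/2116

Derivation:
I try sums seed with x=16, and observe 16.
I run sums accrue with x=30, and get 46.
I try sums times with x=%0, which returns 2116.
I invoke sums upend, — result: 1/2116.
Using filer listout with p=/mebru/sadu_a, — result: ToolError: not found.


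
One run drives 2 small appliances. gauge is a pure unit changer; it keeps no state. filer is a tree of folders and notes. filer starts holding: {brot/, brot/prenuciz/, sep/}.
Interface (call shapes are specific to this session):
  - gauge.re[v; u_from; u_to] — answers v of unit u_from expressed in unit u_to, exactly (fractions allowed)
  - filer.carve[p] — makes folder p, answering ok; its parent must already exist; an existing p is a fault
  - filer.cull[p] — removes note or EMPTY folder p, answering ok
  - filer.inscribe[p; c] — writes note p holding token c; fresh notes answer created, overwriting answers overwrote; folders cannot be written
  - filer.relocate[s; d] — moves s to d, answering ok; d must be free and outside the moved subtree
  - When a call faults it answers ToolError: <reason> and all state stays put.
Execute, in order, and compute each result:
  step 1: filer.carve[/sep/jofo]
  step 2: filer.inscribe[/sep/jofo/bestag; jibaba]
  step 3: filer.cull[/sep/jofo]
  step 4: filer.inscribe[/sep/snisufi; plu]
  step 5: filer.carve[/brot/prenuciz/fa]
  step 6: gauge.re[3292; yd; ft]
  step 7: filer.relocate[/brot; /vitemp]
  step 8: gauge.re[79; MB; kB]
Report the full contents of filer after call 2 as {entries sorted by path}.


Answer: {brot/, brot/prenuciz/, sep/, sep/jofo/, sep/jofo/bestag=jibaba}

Derivation:
CALL filer.carve[p=/sep/jofo]
RET  ok
CALL filer.inscribe[p=/sep/jofo/bestag; c=jibaba]
RET  created
CALL filer.cull[p=/sep/jofo]
RET  ToolError: not empty
CALL filer.inscribe[p=/sep/snisufi; c=plu]
RET  created
CALL filer.carve[p=/brot/prenuciz/fa]
RET  ok
CALL gauge.re[v=3292; u_from=yd; u_to=ft]
RET  9876
CALL filer.relocate[s=/brot; d=/vitemp]
RET  ok
CALL gauge.re[v=79; u_from=MB; u_to=kB]
RET  79000


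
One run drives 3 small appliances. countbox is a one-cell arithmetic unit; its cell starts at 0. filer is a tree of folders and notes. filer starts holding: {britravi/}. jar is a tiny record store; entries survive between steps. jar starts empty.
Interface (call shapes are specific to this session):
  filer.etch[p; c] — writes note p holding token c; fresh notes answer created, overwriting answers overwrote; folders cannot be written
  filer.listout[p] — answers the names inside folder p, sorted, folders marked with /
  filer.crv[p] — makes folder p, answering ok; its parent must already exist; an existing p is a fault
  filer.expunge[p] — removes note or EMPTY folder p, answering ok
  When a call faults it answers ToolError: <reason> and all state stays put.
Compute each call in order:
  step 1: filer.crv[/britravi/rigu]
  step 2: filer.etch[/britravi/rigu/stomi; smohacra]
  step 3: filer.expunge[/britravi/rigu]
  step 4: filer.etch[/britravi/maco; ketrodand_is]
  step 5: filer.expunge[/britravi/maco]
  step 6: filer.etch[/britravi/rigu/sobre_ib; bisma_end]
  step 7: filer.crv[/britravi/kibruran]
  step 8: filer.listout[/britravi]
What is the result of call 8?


>>> crv /britravi/rigu
[out] ok
>>> etch /britravi/rigu/stomi smohacra
[out] created
>>> expunge /britravi/rigu
[out] ToolError: not empty
>>> etch /britravi/maco ketrodand_is
[out] created
>>> expunge /britravi/maco
[out] ok
>>> etch /britravi/rigu/sobre_ib bisma_end
[out] created
>>> crv /britravi/kibruran
[out] ok
>>> listout /britravi
[out] [kibruran/, rigu/]

Answer: [kibruran/, rigu/]


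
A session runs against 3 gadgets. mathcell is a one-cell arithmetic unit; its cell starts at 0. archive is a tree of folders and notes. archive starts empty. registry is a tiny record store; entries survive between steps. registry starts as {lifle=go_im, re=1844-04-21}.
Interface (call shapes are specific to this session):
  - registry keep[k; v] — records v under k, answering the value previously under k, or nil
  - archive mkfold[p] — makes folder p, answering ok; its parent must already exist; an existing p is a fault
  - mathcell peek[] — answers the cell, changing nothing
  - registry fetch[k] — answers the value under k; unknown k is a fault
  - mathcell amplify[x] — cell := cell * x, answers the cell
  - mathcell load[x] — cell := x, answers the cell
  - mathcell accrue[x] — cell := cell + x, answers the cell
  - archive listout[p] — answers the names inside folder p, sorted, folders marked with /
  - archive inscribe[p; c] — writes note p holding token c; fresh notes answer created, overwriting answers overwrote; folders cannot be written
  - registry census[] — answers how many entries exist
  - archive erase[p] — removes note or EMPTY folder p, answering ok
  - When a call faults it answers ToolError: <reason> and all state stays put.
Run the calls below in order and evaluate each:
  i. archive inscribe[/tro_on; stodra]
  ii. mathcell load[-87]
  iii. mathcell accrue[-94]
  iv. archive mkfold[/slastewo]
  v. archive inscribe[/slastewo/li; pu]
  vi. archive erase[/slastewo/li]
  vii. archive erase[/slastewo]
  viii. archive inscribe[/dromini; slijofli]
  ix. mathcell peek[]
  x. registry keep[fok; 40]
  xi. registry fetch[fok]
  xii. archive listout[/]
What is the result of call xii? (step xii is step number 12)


Answer: [dromini, tro_on]

Derivation:
-> archive inscribe(p=/tro_on, c=stodra)
<- created
-> mathcell load(x=-87)
<- -87
-> mathcell accrue(x=-94)
<- -181
-> archive mkfold(p=/slastewo)
<- ok
-> archive inscribe(p=/slastewo/li, c=pu)
<- created
-> archive erase(p=/slastewo/li)
<- ok
-> archive erase(p=/slastewo)
<- ok
-> archive inscribe(p=/dromini, c=slijofli)
<- created
-> mathcell peek()
<- -181
-> registry keep(k=fok, v=40)
<- nil
-> registry fetch(k=fok)
<- 40
-> archive listout(p=/)
<- [dromini, tro_on]


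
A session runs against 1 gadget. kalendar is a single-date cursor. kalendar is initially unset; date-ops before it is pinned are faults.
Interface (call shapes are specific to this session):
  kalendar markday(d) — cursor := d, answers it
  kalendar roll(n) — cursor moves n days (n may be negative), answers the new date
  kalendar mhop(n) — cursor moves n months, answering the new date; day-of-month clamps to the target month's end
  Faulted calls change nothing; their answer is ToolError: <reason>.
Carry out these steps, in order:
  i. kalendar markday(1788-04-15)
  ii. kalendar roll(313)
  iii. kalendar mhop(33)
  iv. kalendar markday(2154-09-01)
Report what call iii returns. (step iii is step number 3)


Answer: 1791-11-22

Derivation:
# kalendar markday(d=1788-04-15) == 1788-04-15
# kalendar roll(n=313) == 1789-02-22
# kalendar mhop(n=33) == 1791-11-22
# kalendar markday(d=2154-09-01) == 2154-09-01


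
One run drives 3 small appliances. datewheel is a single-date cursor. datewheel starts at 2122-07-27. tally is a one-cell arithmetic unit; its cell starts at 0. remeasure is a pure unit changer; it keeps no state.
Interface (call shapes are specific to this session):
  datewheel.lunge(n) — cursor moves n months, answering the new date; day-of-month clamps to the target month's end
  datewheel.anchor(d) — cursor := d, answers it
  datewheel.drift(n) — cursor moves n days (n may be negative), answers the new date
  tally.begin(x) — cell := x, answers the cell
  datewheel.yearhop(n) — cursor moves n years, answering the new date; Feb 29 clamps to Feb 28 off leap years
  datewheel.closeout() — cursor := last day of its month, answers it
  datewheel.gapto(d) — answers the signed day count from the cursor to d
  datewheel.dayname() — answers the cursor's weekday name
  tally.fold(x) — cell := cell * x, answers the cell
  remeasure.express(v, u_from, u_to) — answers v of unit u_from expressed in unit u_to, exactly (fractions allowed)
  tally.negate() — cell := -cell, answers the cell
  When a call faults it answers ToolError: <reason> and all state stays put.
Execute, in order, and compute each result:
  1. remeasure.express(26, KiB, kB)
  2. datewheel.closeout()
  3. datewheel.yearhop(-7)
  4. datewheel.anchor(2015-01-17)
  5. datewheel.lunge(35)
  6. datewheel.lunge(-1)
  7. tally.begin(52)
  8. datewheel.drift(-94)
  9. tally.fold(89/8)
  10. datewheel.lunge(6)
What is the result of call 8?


Answer: 2017-08-15

Derivation:
% 1. express(v: 26, u_from: KiB, u_to: kB) ~> 3328/125
% 2. closeout() ~> 2122-07-31
% 3. yearhop(n: -7) ~> 2115-07-31
% 4. anchor(d: 2015-01-17) ~> 2015-01-17
% 5. lunge(n: 35) ~> 2017-12-17
% 6. lunge(n: -1) ~> 2017-11-17
% 7. begin(x: 52) ~> 52
% 8. drift(n: -94) ~> 2017-08-15
% 9. fold(x: 89/8) ~> 1157/2
% 10. lunge(n: 6) ~> 2018-02-15


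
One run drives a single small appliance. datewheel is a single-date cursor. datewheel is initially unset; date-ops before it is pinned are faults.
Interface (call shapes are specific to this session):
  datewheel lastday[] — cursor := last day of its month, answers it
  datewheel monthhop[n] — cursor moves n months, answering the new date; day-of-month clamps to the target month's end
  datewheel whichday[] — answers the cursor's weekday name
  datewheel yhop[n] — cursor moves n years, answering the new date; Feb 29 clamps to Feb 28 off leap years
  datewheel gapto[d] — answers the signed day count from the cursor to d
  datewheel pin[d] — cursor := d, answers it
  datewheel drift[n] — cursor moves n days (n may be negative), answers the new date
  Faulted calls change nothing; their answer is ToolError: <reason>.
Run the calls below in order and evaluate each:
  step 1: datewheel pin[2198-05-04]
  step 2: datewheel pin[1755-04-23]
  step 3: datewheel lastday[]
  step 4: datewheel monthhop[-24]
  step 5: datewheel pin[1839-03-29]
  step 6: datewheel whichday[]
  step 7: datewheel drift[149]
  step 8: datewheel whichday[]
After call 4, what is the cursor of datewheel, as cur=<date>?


Answer: cur=1753-04-30

Derivation:
Step: datewheel pin[d: 2198-05-04]
Result: 2198-05-04
Step: datewheel pin[d: 1755-04-23]
Result: 1755-04-23
Step: datewheel lastday[]
Result: 1755-04-30
Step: datewheel monthhop[n: -24]
Result: 1753-04-30
Step: datewheel pin[d: 1839-03-29]
Result: 1839-03-29
Step: datewheel whichday[]
Result: Friday
Step: datewheel drift[n: 149]
Result: 1839-08-25
Step: datewheel whichday[]
Result: Sunday


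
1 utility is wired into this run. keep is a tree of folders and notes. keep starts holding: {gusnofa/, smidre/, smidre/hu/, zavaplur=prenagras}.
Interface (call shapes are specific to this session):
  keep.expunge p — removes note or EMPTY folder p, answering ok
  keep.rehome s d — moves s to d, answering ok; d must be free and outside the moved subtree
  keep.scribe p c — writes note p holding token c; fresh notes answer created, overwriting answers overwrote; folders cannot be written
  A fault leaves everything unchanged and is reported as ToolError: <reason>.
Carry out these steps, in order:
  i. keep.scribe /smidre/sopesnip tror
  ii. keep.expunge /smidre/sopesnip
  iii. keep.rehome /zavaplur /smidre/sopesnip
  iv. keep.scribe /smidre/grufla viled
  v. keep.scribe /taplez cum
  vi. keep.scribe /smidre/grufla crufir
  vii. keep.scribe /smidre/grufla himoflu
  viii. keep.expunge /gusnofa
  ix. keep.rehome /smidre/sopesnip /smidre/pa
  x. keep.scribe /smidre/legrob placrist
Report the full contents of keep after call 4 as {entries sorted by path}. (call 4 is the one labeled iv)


Invoking scribe with /smidre/sopesnip, tror, yielding created.
Using expunge with /smidre/sopesnip, — result: ok.
I run rehome with /zavaplur, /smidre/sopesnip: ok.
Calling scribe with /smidre/grufla, viled, and observe created.
Now I run scribe with /taplez, cum: created.
I call scribe with /smidre/grufla, crufir, yielding overwrote.
Then scribe with /smidre/grufla, himoflu: overwrote.
Using expunge with /gusnofa: ok.
Next I call rehome with /smidre/sopesnip, /smidre/pa, giving ok.
Then scribe with /smidre/legrob, placrist, → created.

Answer: {gusnofa/, smidre/, smidre/grufla=viled, smidre/hu/, smidre/sopesnip=prenagras}


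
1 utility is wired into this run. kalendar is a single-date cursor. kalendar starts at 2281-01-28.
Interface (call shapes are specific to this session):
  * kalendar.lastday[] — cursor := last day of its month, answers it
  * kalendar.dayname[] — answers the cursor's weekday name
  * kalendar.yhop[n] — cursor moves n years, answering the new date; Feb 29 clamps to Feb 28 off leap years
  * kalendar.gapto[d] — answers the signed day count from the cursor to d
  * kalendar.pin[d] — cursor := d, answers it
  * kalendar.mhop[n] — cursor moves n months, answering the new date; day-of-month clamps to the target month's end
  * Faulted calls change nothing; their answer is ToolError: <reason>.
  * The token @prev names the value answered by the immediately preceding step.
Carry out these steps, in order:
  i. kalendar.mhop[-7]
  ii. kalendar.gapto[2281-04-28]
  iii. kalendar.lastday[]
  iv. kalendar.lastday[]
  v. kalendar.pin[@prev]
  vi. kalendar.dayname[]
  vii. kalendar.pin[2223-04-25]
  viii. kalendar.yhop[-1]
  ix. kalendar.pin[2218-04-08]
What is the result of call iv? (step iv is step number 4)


Answer: 2280-06-30

Derivation:
Act: kalendar.mhop[n=-7]
Obs: 2280-06-28
Act: kalendar.gapto[d=2281-04-28]
Obs: 304
Act: kalendar.lastday[]
Obs: 2280-06-30
Act: kalendar.lastday[]
Obs: 2280-06-30
Act: kalendar.pin[d=@prev]
Obs: 2280-06-30
Act: kalendar.dayname[]
Obs: Wednesday
Act: kalendar.pin[d=2223-04-25]
Obs: 2223-04-25
Act: kalendar.yhop[n=-1]
Obs: 2222-04-25
Act: kalendar.pin[d=2218-04-08]
Obs: 2218-04-08


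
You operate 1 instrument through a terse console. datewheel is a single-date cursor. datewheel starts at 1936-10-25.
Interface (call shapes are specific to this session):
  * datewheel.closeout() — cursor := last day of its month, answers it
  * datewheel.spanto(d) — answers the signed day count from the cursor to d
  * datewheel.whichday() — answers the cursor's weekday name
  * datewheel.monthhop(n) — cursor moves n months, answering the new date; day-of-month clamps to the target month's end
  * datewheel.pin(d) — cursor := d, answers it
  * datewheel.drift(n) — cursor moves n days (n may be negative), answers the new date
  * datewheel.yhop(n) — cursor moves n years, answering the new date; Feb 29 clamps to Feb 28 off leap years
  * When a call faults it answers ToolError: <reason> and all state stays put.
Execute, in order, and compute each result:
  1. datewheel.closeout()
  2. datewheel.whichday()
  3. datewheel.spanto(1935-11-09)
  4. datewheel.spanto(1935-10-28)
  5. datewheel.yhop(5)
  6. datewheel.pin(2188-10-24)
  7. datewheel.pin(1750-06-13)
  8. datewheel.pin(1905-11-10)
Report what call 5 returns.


Act: datewheel.closeout[]
Obs: 1936-10-31
Act: datewheel.whichday[]
Obs: Saturday
Act: datewheel.spanto[d: 1935-11-09]
Obs: -357
Act: datewheel.spanto[d: 1935-10-28]
Obs: -369
Act: datewheel.yhop[n: 5]
Obs: 1941-10-31
Act: datewheel.pin[d: 2188-10-24]
Obs: 2188-10-24
Act: datewheel.pin[d: 1750-06-13]
Obs: 1750-06-13
Act: datewheel.pin[d: 1905-11-10]
Obs: 1905-11-10

Answer: 1941-10-31


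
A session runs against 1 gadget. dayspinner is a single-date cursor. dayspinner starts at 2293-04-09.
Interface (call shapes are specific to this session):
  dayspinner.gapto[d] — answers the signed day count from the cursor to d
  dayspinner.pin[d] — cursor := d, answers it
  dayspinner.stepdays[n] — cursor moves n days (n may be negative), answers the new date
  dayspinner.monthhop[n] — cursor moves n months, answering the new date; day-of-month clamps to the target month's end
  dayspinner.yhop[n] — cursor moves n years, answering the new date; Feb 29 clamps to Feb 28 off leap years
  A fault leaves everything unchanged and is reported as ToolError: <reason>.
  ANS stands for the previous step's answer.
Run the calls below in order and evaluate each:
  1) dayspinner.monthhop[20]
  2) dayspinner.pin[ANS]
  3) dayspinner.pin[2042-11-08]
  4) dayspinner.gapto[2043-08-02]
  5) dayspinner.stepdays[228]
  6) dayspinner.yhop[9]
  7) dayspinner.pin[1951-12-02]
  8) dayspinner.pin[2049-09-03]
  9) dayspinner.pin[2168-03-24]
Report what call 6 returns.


I use dayspinner.monthhop using n→20, — result: 2294-12-09.
Invoking dayspinner.pin using d→ANS, yielding 2294-12-09.
Next I call dayspinner.pin using d→2042-11-08, and see 2042-11-08.
Now I run dayspinner.gapto using d→2043-08-02, → 267.
Invoking dayspinner.stepdays using n→228, giving 2043-06-24.
I use dayspinner.yhop using n→9, giving 2052-06-24.
I invoke dayspinner.pin using d→1951-12-02, and get 1951-12-02.
I invoke dayspinner.pin using d→2049-09-03, and get 2049-09-03.
I run dayspinner.pin using d→2168-03-24, giving 2168-03-24.

Answer: 2052-06-24


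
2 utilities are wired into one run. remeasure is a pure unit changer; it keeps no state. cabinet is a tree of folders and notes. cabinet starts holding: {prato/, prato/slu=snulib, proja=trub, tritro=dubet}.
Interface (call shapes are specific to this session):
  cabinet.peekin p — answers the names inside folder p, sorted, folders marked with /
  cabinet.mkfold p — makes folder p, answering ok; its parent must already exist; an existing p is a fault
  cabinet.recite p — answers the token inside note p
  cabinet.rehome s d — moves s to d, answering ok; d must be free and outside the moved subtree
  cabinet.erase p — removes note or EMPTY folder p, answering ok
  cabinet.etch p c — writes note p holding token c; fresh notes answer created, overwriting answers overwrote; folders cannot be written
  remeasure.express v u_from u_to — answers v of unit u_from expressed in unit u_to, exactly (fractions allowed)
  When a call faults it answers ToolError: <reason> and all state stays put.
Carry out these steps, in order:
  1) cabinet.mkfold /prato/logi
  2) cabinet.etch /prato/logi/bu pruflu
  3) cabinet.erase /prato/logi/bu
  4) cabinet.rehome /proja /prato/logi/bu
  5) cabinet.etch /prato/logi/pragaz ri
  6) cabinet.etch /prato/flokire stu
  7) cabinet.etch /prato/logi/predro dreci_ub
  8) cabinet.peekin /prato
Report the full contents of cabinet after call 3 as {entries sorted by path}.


-> mkfold(p=/prato/logi)
<- ok
-> etch(p=/prato/logi/bu, c=pruflu)
<- created
-> erase(p=/prato/logi/bu)
<- ok
-> rehome(s=/proja, d=/prato/logi/bu)
<- ok
-> etch(p=/prato/logi/pragaz, c=ri)
<- created
-> etch(p=/prato/flokire, c=stu)
<- created
-> etch(p=/prato/logi/predro, c=dreci_ub)
<- created
-> peekin(p=/prato)
<- [flokire, logi/, slu]

Answer: {prato/, prato/logi/, prato/slu=snulib, proja=trub, tritro=dubet}


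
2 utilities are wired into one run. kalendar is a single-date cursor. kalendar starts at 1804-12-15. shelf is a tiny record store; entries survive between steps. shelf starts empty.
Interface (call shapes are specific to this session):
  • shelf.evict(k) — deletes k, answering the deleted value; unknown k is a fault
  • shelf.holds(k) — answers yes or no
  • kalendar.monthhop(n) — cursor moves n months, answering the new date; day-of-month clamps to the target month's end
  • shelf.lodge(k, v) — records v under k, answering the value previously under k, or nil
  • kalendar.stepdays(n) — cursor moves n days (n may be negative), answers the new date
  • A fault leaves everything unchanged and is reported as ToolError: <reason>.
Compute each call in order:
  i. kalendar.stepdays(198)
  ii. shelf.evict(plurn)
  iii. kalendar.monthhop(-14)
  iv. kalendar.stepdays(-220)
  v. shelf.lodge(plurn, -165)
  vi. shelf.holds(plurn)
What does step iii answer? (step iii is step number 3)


Answer: 1804-05-01

Derivation:
==> kalendar.stepdays(n: 198)
<== 1805-07-01
==> shelf.evict(k: plurn)
<== ToolError: no such key plurn
==> kalendar.monthhop(n: -14)
<== 1804-05-01
==> kalendar.stepdays(n: -220)
<== 1803-09-24
==> shelf.lodge(k: plurn, v: -165)
<== nil
==> shelf.holds(k: plurn)
<== yes


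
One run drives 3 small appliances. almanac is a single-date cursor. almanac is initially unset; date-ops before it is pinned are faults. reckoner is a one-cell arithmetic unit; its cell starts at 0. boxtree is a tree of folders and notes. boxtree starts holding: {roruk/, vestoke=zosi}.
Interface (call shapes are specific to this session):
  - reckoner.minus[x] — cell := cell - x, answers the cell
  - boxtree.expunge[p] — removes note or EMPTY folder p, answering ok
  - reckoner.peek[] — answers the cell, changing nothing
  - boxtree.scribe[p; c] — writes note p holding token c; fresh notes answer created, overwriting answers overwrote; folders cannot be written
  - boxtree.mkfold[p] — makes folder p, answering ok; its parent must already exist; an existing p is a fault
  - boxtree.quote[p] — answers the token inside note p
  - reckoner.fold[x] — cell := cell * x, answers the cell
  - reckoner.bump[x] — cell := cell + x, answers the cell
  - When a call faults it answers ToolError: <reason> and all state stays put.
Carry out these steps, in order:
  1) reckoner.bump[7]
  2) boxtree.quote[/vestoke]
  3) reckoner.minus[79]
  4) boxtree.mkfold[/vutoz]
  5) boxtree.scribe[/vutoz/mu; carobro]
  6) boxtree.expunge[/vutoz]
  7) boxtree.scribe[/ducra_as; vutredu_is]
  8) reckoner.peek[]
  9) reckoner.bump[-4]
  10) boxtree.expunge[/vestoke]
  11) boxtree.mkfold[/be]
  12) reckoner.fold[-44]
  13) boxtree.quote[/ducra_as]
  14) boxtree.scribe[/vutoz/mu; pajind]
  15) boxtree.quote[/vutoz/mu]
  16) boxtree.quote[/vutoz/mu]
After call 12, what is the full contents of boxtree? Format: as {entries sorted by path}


Answer: {be/, ducra_as=vutredu_is, roruk/, vutoz/, vutoz/mu=carobro}

Derivation:
~$ bump x→7
= 7
~$ quote p→/vestoke
= zosi
~$ minus x→79
= -72
~$ mkfold p→/vutoz
= ok
~$ scribe p→/vutoz/mu c→carobro
= created
~$ expunge p→/vutoz
= ToolError: not empty
~$ scribe p→/ducra_as c→vutredu_is
= created
~$ peek
= -72
~$ bump x→-4
= -76
~$ expunge p→/vestoke
= ok
~$ mkfold p→/be
= ok
~$ fold x→-44
= 3344
~$ quote p→/ducra_as
= vutredu_is
~$ scribe p→/vutoz/mu c→pajind
= overwrote
~$ quote p→/vutoz/mu
= pajind
~$ quote p→/vutoz/mu
= pajind
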